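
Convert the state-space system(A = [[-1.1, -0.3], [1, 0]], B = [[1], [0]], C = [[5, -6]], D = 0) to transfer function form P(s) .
P(s) = C(sI - A)⁻¹B + D.
Characteristic polynomial det(sI - A) = s^2 + 1.1*s + 0.3.
Numerator from C·adj(sI-A)·B + D·det(sI-A) = 5*s - 6.
P(s) = (5*s - 6)/(s^2 + 1.1*s + 0.3)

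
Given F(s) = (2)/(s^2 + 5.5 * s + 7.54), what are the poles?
Set denominator = 0: s^2 + 5.5*s + 7.54 = (s + 2.6)(s + 2.9) = 0 → Poles: -2.6, -2.9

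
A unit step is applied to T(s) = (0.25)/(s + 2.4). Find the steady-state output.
FVT: lim_{t→∞} y(t) = lim_{s→0} s*Y(s) where Y(s) = T(s)/s.
= lim_{s→0} T(s) = T(0) = num(0)/den(0) = 0.25/2.4 = 0.1042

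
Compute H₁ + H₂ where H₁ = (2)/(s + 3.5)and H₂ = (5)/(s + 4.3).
Parallel: H = H₁ + H₂ = (n₁·d₂ + n₂·d₁)/(d₁·d₂).
n₁·d₂ = 2*s + 8.6. n₂·d₁ = 5*s + 17.5. Sum = 7*s + 26.1. d₁·d₂ = s^2 + 7.8*s + 15.05.
H(s) = (7*s + 26.1)/(s^2 + 7.8*s + 15.05)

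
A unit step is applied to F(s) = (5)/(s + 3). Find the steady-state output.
FVT: lim_{t→∞} y(t) = lim_{s→0} s*Y(s) where Y(s) = F(s)/s.
= lim_{s→0} F(s) = F(0) = num(0)/den(0) = 5/3 = 1.667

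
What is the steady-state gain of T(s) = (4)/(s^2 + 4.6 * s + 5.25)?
DC gain = T(0) = num(0)/den(0) = 4/5.25 = 0.7619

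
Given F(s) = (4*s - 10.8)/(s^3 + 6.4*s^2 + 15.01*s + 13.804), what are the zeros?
Set numerator = 0: 4*s - 10.8 = 0 → Zeros: 2.7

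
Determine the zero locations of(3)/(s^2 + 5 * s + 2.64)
Numerator is a nonzero constant (3) → Zeros: none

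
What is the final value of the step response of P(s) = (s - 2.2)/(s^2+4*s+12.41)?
FVT: lim_{t→∞} y(t) = lim_{s→0} s*Y(s) where Y(s) = P(s)/s.
= lim_{s→0} P(s) = P(0) = num(0)/den(0) = -2.2/12.41 = -0.1773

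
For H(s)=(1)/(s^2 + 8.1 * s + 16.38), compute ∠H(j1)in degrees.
Substitute s = j*1: H(j1) = 0.0509011 - 0.0268075j.
∠H(j1) = atan2(Im, Re) = atan2(-0.0268075, 0.0509011) = -27.77°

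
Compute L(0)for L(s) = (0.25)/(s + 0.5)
DC gain = L(0) = num(0)/den(0) = 0.25/0.5 = 0.5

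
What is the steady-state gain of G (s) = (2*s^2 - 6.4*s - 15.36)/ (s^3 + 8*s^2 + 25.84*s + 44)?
DC gain = G(0) = num(0)/den(0) = -15.36/44 = -0.3491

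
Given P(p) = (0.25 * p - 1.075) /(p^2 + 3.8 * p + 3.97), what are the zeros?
Set numerator = 0: 0.25*p - 1.075 = 0 → Zeros: 4.3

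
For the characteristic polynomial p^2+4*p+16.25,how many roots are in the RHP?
Poles: -2 + 3.5j, -2 - 3.5j. RHP poles (Re>0): 0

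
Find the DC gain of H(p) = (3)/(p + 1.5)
DC gain = H(0) = num(0)/den(0) = 3/1.5 = 2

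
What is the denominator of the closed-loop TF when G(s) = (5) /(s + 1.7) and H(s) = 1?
Characteristic poly = G_den * H_den + G_num * H_num = (s + 1.7) + (5) = s + 6.7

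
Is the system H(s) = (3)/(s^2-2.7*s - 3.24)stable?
Denominator: s^2 - 2.7*s - 3.24 = (s - 3.6)(s + 0.9). Poles: -0.9, 3.6. All Re(p)<0: No (unstable)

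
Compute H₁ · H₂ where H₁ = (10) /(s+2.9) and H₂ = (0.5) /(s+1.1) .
Series: H = H₁ · H₂ = (n₁·n₂)/(d₁·d₂).
Num: n₁·n₂ = 5. Den: d₁·d₂ = s^2 + 4*s + 3.19.
H(s) = (5)/(s^2 + 4*s + 3.19)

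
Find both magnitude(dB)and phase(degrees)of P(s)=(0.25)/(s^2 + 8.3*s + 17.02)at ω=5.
Substitute s = j*5: P(j5) = -0.00111706 - 0.0058093j.
|P| = 20*log₁₀(sqrt(Re²+Im²)) = -44.56 dB.
∠P = atan2(Im, Re) = -100.88°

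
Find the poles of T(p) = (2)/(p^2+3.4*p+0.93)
Set denominator = 0: p^2 + 3.4*p + 0.93 = (p + 0.3)(p + 3.1) = 0 → Poles: -0.3, -3.1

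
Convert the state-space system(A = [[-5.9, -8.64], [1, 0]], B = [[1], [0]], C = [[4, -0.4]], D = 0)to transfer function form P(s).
P(s) = C(sI - A)⁻¹B + D.
Characteristic polynomial det(sI - A) = s^2 + 5.9*s + 8.64.
Numerator from C·adj(sI-A)·B + D·det(sI-A) = 4*s - 0.4.
P(s) = (4*s - 0.4)/(s^2 + 5.9*s + 8.64)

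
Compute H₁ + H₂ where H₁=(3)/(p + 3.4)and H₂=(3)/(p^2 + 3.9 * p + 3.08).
Parallel: H = H₁ + H₂ = (n₁·d₂ + n₂·d₁)/(d₁·d₂).
n₁·d₂ = 3*p^2 + 11.7*p + 9.24. n₂·d₁ = 3*p + 10.2. Sum = 3*p^2 + 14.7*p + 19.44. d₁·d₂ = p^3 + 7.3*p^2 + 16.34*p + 10.472.
H(p) = (3*p^2 + 14.7*p + 19.44)/(p^3 + 7.3*p^2 + 16.34*p + 10.472)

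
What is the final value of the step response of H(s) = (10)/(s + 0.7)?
FVT: lim_{t→∞} y(t) = lim_{s→0} s*Y(s) where Y(s) = H(s)/s.
= lim_{s→0} H(s) = H(0) = num(0)/den(0) = 10/0.7 = 14.29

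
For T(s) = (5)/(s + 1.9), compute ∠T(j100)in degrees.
Substitute s = j*100: T(j100) = 0.000949657 - 0.049982j.
∠T(j100) = atan2(Im, Re) = atan2(-0.049982, 0.000949657) = -88.91°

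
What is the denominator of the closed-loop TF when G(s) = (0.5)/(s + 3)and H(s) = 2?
Characteristic poly = G_den * H_den + G_num * H_num = (s + 3) + (1) = s + 4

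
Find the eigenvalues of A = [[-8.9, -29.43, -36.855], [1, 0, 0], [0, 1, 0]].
Eigenvalues solve det(λI - A) = 0.
Characteristic polynomial: λ^3 + 8.9*λ^2 + 29.43*λ + 36.855 = 0.
Factor: (λ + 3.5)(λ^2 + 5.4*λ + 10.53) = 0.
Roots: -2.7 + 1.8j, -2.7 - 1.8j, -3.5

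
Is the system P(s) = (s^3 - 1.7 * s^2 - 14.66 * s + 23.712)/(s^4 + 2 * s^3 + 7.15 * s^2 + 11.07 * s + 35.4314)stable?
Denominator: s^4 + 2*s^3 + 7.15*s^2 + 11.07*s + 35.4314 = (s^2 - 1.4*s + 5.78)(s^2 + 3.4*s + 6.13). Poles: -1.7 + 1.8j, -1.7 - 1.8j, 0.7 + 2.3j, 0.7 - 2.3j. All Re(p)<0: No (unstable)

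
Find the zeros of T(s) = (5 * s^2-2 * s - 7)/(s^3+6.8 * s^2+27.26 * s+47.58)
Set numerator = 0: 5*s^2 - 2*s - 7 = 5*(s - 1.4)(s + 1) = 0 → Zeros: -1, 1.4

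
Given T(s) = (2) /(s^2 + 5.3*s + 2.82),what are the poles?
Set denominator = 0: s^2 + 5.3*s + 2.82 = (s + 4.7)(s + 0.6) = 0 → Poles: -0.6, -4.7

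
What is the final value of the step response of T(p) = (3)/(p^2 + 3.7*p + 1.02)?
FVT: lim_{t→∞} y(t) = lim_{p→0} p*Y(p) where Y(p) = T(p)/p.
= lim_{p→0} T(p) = T(0) = num(0)/den(0) = 3/1.02 = 2.941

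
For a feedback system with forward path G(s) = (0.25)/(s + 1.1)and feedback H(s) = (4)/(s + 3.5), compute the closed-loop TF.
Closed-loop T = G/(1+GH).
Numerator: G_num * H_den = 0.25*s + 0.875.
Denominator: G_den * H_den + G_num * H_num = (s^2 + 4.6*s + 3.85) + (1) = s^2 + 4.6*s + 4.85.
T(s) = (0.25*s + 0.875)/(s^2 + 4.6*s + 4.85)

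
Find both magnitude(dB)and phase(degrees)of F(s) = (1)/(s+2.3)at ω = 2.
Substitute s = j*2: F(j2) = 0.247578 - 0.215285j.
|F| = 20*log₁₀(sqrt(Re²+Im²)) = -9.68 dB.
∠F = atan2(Im, Re) = -41.01°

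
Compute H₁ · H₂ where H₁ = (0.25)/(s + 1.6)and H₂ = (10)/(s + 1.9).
Series: H = H₁ · H₂ = (n₁·n₂)/(d₁·d₂).
Num: n₁·n₂ = 2.5. Den: d₁·d₂ = s^2 + 3.5*s + 3.04.
H(s) = (2.5)/(s^2 + 3.5*s + 3.04)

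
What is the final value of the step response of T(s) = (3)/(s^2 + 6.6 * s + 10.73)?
FVT: lim_{t→∞} y(t) = lim_{s→0} s*Y(s) where Y(s) = T(s)/s.
= lim_{s→0} T(s) = T(0) = num(0)/den(0) = 3/10.73 = 0.2796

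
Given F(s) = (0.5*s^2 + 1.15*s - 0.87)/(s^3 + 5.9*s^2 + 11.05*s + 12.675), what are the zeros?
Set numerator = 0: 0.5*s^2 + 1.15*s - 0.87 = 0.5*(s - 0.6)(s + 2.9) = 0 → Zeros: -2.9, 0.6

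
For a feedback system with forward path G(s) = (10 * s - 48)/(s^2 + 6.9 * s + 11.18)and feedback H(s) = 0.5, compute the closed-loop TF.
Closed-loop T = G/(1+GH).
Numerator: G_num * H_den = 10*s - 48.
Denominator: G_den * H_den + G_num * H_num = (s^2 + 6.9*s + 11.18) + (5*s - 24) = s^2 + 11.9*s - 12.82.
T(s) = (10*s - 48)/(s^2 + 11.9*s - 12.82)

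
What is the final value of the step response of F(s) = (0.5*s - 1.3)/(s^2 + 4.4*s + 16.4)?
FVT: lim_{t→∞} y(t) = lim_{s→0} s*Y(s) where Y(s) = F(s)/s.
= lim_{s→0} F(s) = F(0) = num(0)/den(0) = -1.3/16.4 = -0.07927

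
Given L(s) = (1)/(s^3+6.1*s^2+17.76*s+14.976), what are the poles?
Set denominator = 0: s^3 + 6.1*s^2 + 17.76*s + 14.976 = (s + 1.3)(s^2 + 4.8*s + 11.52) = 0 → Poles: -1.3, -2.4 + 2.4j, -2.4 - 2.4j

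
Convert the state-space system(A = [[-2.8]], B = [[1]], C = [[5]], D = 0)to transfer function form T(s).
T(s) = C(sI - A)⁻¹B + D.
Characteristic polynomial det(sI - A) = s + 2.8.
Numerator from C·adj(sI-A)·B + D·det(sI-A) = 5.
T(s) = (5)/(s + 2.8)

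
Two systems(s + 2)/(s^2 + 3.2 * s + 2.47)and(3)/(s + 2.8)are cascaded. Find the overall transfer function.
Series: H = H₁ · H₂ = (n₁·n₂)/(d₁·d₂).
Num: n₁·n₂ = 3*s + 6. Den: d₁·d₂ = s^3 + 6*s^2 + 11.43*s + 6.916.
H(s) = (3*s + 6)/(s^3 + 6*s^2 + 11.43*s + 6.916)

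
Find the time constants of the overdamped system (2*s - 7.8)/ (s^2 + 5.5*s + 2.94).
Overdamped: real poles at -0.6, -4.9. τ = -1/pole → τ₁ = 1.667, τ₂ = 0.2041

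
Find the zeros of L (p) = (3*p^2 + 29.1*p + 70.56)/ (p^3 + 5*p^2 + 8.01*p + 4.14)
Set numerator = 0: 3*p^2 + 29.1*p + 70.56 = 3*(p + 4.8)(p + 4.9) = 0 → Zeros: -4.8, -4.9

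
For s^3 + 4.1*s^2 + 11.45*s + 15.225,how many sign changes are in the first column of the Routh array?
Routh array:
s^3: [1, 11.45]; s^2: [4.1, 15.225]; s^1: [7.73659]; s^0: [15.225]
First column: [1, 4.1, 7.73659, 15.225]. Sign changes = 0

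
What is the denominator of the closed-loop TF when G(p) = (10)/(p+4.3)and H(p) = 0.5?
Characteristic poly = G_den * H_den + G_num * H_num = (p + 4.3) + (5) = p + 9.3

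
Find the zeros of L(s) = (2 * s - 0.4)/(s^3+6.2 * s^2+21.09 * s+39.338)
Set numerator = 0: 2*s - 0.4 = 0 → Zeros: 0.2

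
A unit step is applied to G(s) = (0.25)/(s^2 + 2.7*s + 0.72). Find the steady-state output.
FVT: lim_{t→∞} y(t) = lim_{s→0} s*Y(s) where Y(s) = G(s)/s.
= lim_{s→0} G(s) = G(0) = num(0)/den(0) = 0.25/0.72 = 0.3472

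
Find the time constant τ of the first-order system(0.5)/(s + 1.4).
First-order system: τ = -1/pole. Pole = -1.4. τ = -1/(-1.4) = 0.7143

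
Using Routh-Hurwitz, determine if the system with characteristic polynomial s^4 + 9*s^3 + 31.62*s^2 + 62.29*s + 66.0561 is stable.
Routh array:
s^4: [1, 31.62, 66.0561]; s^3: [9, 62.29]; s^2: [24.6989, 66.0561]; s^1: [38.2199]; s^0: [66.0561]
First column: [1, 9, 24.6989, 38.2199, 66.0561]. Sign changes = 0.
Yes, stable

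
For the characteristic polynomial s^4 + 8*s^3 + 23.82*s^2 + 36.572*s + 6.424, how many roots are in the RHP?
s^4 + 8*s^3 + 23.82*s^2 + 36.572*s + 6.424 = (s + 4.4)(s + 0.2)(s^2 + 3.4*s + 7.3). Poles: -0.2, -1.7 + 2.1j, -1.7 - 2.1j, -4.4. RHP poles (Re>0): 0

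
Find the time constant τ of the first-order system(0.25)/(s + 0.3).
First-order system: τ = -1/pole. Pole = -0.3. τ = -1/(-0.3) = 3.333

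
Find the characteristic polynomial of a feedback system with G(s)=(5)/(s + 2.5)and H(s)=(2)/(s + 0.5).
Characteristic poly = G_den * H_den + G_num * H_num = (s^2 + 3*s + 1.25) + (10) = s^2 + 3*s + 11.25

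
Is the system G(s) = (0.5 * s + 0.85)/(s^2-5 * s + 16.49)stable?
Denominator: s^2 - 5*s + 16.49. Poles: 2.5 + 3.2j, 2.5 - 3.2j. All Re(p)<0: No (unstable)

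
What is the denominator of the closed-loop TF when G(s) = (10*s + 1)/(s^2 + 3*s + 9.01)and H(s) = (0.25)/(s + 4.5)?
Characteristic poly = G_den * H_den + G_num * H_num = (s^3 + 7.5*s^2 + 22.51*s + 40.545) + (2.5*s + 0.25) = s^3 + 7.5*s^2 + 25.01*s + 40.795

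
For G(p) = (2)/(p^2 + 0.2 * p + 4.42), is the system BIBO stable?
Denominator: p^2 + 0.2*p + 4.42. Poles: -0.1 + 2.1j, -0.1 - 2.1j. All Re(p)<0: Yes (stable)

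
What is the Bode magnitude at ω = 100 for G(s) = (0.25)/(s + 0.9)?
Substitute s = j*100: G(j100) = 2.24982e-05 - 0.0024998j.
|G(j100)| = sqrt(Re² + Im²) = 0.0025.
20*log₁₀(0.0025) = -52.04 dB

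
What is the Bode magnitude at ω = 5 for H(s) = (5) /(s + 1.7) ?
Substitute s = j*5: H(j5) = 0.304769 - 0.896379j.
|H(j5)| = sqrt(Re² + Im²) = 0.9468.
20*log₁₀(0.9468) = -0.48 dB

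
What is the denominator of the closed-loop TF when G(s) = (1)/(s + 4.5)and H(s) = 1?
Characteristic poly = G_den * H_den + G_num * H_num = (s + 4.5) + (1) = s + 5.5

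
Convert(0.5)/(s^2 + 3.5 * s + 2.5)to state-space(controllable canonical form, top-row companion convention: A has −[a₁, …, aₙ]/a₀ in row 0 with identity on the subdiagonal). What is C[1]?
Reachable canonical form: C = numerator coefficients (right-aligned, zero-padded to length n).
num = 0.5, C = [[0, 0.5]].
C[1] = 0.5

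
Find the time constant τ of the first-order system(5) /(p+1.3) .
First-order system: τ = -1/pole. Pole = -1.3. τ = -1/(-1.3) = 0.7692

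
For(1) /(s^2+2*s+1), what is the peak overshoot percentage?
Standard form: ωn²/(s²+2ζωn·s+ωn²) → ωn = 1, ζ = 1.
ζ ≥ 1, so the response is non-oscillatory: peak overshoot = 0%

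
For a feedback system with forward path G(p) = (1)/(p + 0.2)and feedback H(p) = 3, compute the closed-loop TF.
Closed-loop T = G/(1+GH).
Numerator: G_num * H_den = 1.
Denominator: G_den * H_den + G_num * H_num = (p + 0.2) + (3) = p + 3.2.
T(p) = (1)/(p + 3.2)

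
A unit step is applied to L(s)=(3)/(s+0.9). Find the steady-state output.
FVT: lim_{t→∞} y(t) = lim_{s→0} s*Y(s) where Y(s) = L(s)/s.
= lim_{s→0} L(s) = L(0) = num(0)/den(0) = 3/0.9 = 3.333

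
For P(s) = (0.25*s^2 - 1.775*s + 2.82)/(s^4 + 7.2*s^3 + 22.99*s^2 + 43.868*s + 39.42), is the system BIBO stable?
Denominator: s^4 + 7.2*s^3 + 22.99*s^2 + 43.868*s + 39.42 = (s + 2.5)(s + 2.7)(s^2 + 2*s + 5.84). Poles: -1 + 2.2j, -1 - 2.2j, -2.5, -2.7. All Re(p)<0: Yes (stable)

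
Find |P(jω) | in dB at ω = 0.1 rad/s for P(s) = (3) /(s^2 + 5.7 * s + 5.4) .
Substitute s = j*0.1: P(j0.1) = 0.550431 - 0.0582088j.
|P(j0.1)| = sqrt(Re² + Im²) = 0.5535.
20*log₁₀(0.5535) = -5.14 dB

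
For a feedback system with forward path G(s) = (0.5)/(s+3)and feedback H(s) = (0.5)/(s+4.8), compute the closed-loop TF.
Closed-loop T = G/(1+GH).
Numerator: G_num * H_den = 0.5*s + 2.4.
Denominator: G_den * H_den + G_num * H_num = (s^2 + 7.8*s + 14.4) + (0.25) = s^2 + 7.8*s + 14.65.
T(s) = (0.5*s + 2.4)/(s^2 + 7.8*s + 14.65)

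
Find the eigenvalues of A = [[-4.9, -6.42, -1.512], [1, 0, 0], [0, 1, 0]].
Eigenvalues solve det(λI - A) = 0.
Characteristic polynomial: λ^3 + 4.9*λ^2 + 6.42*λ + 1.512 = 0.
Factor: (λ + 2.8)(λ + 1.8)(λ + 0.3) = 0.
Roots: -0.3, -1.8, -2.8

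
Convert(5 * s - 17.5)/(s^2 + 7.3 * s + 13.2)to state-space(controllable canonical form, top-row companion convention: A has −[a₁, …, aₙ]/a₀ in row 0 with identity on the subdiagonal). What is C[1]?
Reachable canonical form: C = numerator coefficients (right-aligned, zero-padded to length n).
num = 5*s - 17.5, C = [[5, -17.5]].
C[1] = -17.5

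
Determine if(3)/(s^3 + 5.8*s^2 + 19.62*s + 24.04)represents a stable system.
Denominator: s^3 + 5.8*s^2 + 19.62*s + 24.04 = (s + 2)(s^2 + 3.8*s + 12.02). Poles: -1.9 + 2.9j, -1.9 - 2.9j, -2. All Re(p)<0: Yes (stable)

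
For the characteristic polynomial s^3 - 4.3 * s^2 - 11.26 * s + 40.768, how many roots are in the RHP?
s^3 - 4.3*s^2 - 11.26*s + 40.768 = (s - 2.6)(s - 4.9)(s + 3.2). Poles: -3.2, 2.6, 4.9. RHP poles (Re>0): 2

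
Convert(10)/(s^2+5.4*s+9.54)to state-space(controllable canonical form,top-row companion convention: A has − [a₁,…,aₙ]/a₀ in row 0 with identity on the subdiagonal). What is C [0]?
Reachable canonical form: C = numerator coefficients (right-aligned, zero-padded to length n).
num = 10, C = [[0, 10]].
C[0] = 0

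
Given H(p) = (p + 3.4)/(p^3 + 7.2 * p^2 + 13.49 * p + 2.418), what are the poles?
Set denominator = 0: p^3 + 7.2*p^2 + 13.49*p + 2.418 = (p + 0.2)(p + 3.1)(p + 3.9) = 0 → Poles: -0.2, -3.1, -3.9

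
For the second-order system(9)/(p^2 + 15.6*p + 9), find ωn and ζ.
Standard form: ωn²/(p²+2ζωn·p+ωn²).
const=9=ωn² → ωn=3, p coeff=15.6=2ζωn → ζ=2.6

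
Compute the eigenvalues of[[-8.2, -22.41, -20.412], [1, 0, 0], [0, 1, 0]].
Eigenvalues solve det(λI - A) = 0.
Characteristic polynomial: λ^3 + 8.2*λ^2 + 22.41*λ + 20.412 = 0.
Factor: (λ + 2.8)(λ + 2.7)(λ + 2.7) = 0.
Roots: -2.7, -2.7, -2.8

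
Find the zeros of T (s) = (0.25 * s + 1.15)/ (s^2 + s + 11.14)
Set numerator = 0: 0.25*s + 1.15 = 0 → Zeros: -4.6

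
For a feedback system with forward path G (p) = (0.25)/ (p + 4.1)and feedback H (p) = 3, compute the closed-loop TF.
Closed-loop T = G/(1+GH).
Numerator: G_num * H_den = 0.25.
Denominator: G_den * H_den + G_num * H_num = (p + 4.1) + (0.75) = p + 4.85.
T(p) = (0.25)/(p + 4.85)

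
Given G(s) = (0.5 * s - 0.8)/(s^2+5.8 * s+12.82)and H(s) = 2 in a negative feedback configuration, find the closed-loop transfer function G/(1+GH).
Closed-loop T = G/(1+GH).
Numerator: G_num * H_den = 0.5*s - 0.8.
Denominator: G_den * H_den + G_num * H_num = (s^2 + 5.8*s + 12.82) + (s - 1.6) = s^2 + 6.8*s + 11.22.
T(s) = (0.5*s - 0.8)/(s^2 + 6.8*s + 11.22)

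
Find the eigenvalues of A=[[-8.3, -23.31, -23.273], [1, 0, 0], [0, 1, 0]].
Eigenvalues solve det(λI - A) = 0.
Characteristic polynomial: λ^3 + 8.3*λ^2 + 23.31*λ + 23.273 = 0.
Factor: (λ + 3.7)(λ^2 + 4.6*λ + 6.29) = 0.
Roots: -2.3 + 1j, -2.3 - 1j, -3.7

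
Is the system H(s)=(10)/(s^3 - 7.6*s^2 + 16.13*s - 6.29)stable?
Denominator: s^3 - 7.6*s^2 + 16.13*s - 6.29 = (s - 3.4)(s - 0.5)(s - 3.7). Poles: 0.5, 3.4, 3.7. All Re(p)<0: No (unstable)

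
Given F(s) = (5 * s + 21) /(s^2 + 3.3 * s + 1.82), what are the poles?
Set denominator = 0: s^2 + 3.3*s + 1.82 = (s + 2.6)(s + 0.7) = 0 → Poles: -0.7, -2.6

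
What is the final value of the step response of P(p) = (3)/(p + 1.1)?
FVT: lim_{t→∞} y(t) = lim_{p→0} p*Y(p) where Y(p) = P(p)/p.
= lim_{p→0} P(p) = P(0) = num(0)/den(0) = 3/1.1 = 2.727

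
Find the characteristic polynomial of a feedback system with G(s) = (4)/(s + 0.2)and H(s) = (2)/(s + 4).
Characteristic poly = G_den * H_den + G_num * H_num = (s^2 + 4.2*s + 0.8) + (8) = s^2 + 4.2*s + 8.8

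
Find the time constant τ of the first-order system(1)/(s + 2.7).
First-order system: τ = -1/pole. Pole = -2.7. τ = -1/(-2.7) = 0.3704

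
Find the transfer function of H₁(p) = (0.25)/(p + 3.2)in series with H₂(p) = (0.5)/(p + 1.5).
Series: H = H₁ · H₂ = (n₁·n₂)/(d₁·d₂).
Num: n₁·n₂ = 0.125. Den: d₁·d₂ = p^2 + 4.7*p + 4.8.
H(p) = (0.125)/(p^2 + 4.7*p + 4.8)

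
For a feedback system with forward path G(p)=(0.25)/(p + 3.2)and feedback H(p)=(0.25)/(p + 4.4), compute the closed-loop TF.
Closed-loop T = G/(1+GH).
Numerator: G_num * H_den = 0.25*p + 1.1.
Denominator: G_den * H_den + G_num * H_num = (p^2 + 7.6*p + 14.08) + (0.0625) = p^2 + 7.6*p + 14.1425.
T(p) = (0.25*p + 1.1)/(p^2 + 7.6*p + 14.1425)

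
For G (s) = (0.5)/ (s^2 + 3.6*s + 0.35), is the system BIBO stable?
Denominator: s^2 + 3.6*s + 0.35 = (s + 0.1)(s + 3.5). Poles: -0.1, -3.5. All Re(p)<0: Yes (stable)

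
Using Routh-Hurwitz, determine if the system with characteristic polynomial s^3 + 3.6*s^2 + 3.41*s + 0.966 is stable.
Routh array:
s^3: [1, 3.41]; s^2: [3.6, 0.966]; s^1: [3.14167]; s^0: [0.966]
First column: [1, 3.6, 3.14167, 0.966]. Sign changes = 0.
Yes, stable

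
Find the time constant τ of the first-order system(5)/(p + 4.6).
First-order system: τ = -1/pole. Pole = -4.6. τ = -1/(-4.6) = 0.2174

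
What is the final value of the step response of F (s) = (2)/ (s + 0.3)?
FVT: lim_{t→∞} y(t) = lim_{s→0} s*Y(s) where Y(s) = F(s)/s.
= lim_{s→0} F(s) = F(0) = num(0)/den(0) = 2/0.3 = 6.667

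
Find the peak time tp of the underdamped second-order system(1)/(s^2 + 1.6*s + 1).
Standard form: ωn²/(s²+2ζωn·s+ωn²) → ωn = 1, ζ = 0.8.
ωd = ωn·√(1-ζ²) = 1·√(1-0.8²) = 0.6.
tp = π/ωd = π/0.6 = 5.236 s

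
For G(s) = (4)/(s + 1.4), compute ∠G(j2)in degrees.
Substitute s = j*2: G(j2) = 0.939597 - 1.34228j.
∠G(j2) = atan2(Im, Re) = atan2(-1.34228, 0.939597) = -55.01°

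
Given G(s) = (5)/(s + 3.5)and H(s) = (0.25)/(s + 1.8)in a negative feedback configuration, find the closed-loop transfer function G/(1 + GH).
Closed-loop T = G/(1+GH).
Numerator: G_num * H_den = 5*s + 9.
Denominator: G_den * H_den + G_num * H_num = (s^2 + 5.3*s + 6.3) + (1.25) = s^2 + 5.3*s + 7.55.
T(s) = (5*s + 9)/(s^2 + 5.3*s + 7.55)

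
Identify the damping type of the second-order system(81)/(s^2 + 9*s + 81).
Standard form: ωn²/(s²+2ζωn·s+ωn²) gives ωn=9, ζ=0.5.
Underdamped (ζ = 0.5 < 1)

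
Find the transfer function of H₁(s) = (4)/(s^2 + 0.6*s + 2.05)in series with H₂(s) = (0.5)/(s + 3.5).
Series: H = H₁ · H₂ = (n₁·n₂)/(d₁·d₂).
Num: n₁·n₂ = 2. Den: d₁·d₂ = s^3 + 4.1*s^2 + 4.15*s + 7.175.
H(s) = (2)/(s^3 + 4.1*s^2 + 4.15*s + 7.175)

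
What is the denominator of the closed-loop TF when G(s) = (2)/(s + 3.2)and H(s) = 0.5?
Characteristic poly = G_den * H_den + G_num * H_num = (s + 3.2) + (1) = s + 4.2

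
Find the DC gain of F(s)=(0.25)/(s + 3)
DC gain = F(0) = num(0)/den(0) = 0.25/3 = 0.08333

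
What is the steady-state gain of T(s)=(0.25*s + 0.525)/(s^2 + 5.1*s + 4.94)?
DC gain = T(0) = num(0)/den(0) = 0.525/4.94 = 0.1063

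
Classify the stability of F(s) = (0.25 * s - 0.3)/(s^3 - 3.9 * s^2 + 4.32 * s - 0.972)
Denominator: s^3 - 3.9*s^2 + 4.32*s - 0.972 = (s - 1.8)(s - 1.8)(s - 0.3). Poles: 0.3, 1.8, 1.8. Unstable (3 pole(s) in RHP)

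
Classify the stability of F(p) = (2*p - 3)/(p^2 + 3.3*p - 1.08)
Denominator: p^2 + 3.3*p - 1.08 = (p - 0.3)(p + 3.6). Poles: -3.6, 0.3. Unstable (1 pole(s) in RHP)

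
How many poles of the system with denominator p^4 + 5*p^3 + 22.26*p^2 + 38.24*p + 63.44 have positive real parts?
p^4 + 5*p^3 + 22.26*p^2 + 38.24*p + 63.44 = (p^2 + 3.2*p + 10.4)(p^2 + 1.8*p + 6.1). Poles: -0.9 + 2.3j, -0.9 - 2.3j, -1.6 + 2.8j, -1.6 - 2.8j. RHP poles (Re>0): 0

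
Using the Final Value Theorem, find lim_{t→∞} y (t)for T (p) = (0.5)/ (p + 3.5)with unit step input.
FVT: lim_{t→∞} y(t) = lim_{p→0} p*Y(p) where Y(p) = T(p)/p.
= lim_{p→0} T(p) = T(0) = num(0)/den(0) = 0.5/3.5 = 0.1429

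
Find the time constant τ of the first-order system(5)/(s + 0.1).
First-order system: τ = -1/pole. Pole = -0.1. τ = -1/(-0.1) = 10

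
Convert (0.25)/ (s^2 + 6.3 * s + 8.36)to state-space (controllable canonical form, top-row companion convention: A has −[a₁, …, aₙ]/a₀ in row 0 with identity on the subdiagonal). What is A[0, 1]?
Reachable canonical form for den = s^2 + 6.3*s + 8.36: top row of A = -[a₁,a₂,...,aₙ]/a₀, ones on the subdiagonal, zeros elsewhere.
A = [[-6.3, -8.36], [1, 0]].
A[0,1] = -8.36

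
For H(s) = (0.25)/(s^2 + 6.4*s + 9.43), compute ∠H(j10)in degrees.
Substitute s = j*10: H(j10) = -0.00184101 - 0.00130093j.
∠H(j10) = atan2(Im, Re) = atan2(-0.00130093, -0.00184101) = -144.75°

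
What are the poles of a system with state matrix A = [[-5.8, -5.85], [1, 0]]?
Eigenvalues solve det(λI - A) = 0.
Characteristic polynomial: λ^2 + 5.8*λ + 5.85 = 0.
Factor: (λ + 4.5)(λ + 1.3) = 0.
Roots: -1.3, -4.5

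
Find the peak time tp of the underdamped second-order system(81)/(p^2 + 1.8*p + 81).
Standard form: ωn²/(p²+2ζωn·p+ωn²) → ωn = 9, ζ = 0.1.
ωd = ωn·√(1-ζ²) = 9·√(1-0.1²) = 8.955.
tp = π/ωd = π/8.955 = 0.3508 s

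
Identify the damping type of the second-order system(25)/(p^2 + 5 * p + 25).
Standard form: ωn²/(p²+2ζωn·p+ωn²) gives ωn=5, ζ=0.5.
Underdamped (ζ = 0.5 < 1)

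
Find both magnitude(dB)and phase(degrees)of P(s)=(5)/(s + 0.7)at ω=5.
Substitute s = j*5: P(j5) = 0.137309 - 0.980777j.
|P| = 20*log₁₀(sqrt(Re²+Im²)) = -0.08 dB.
∠P = atan2(Im, Re) = -82.03°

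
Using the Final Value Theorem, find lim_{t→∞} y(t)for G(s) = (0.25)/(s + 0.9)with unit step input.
FVT: lim_{t→∞} y(t) = lim_{s→0} s*Y(s) where Y(s) = G(s)/s.
= lim_{s→0} G(s) = G(0) = num(0)/den(0) = 0.25/0.9 = 0.2778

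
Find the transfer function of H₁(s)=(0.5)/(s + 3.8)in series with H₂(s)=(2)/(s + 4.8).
Series: H = H₁ · H₂ = (n₁·n₂)/(d₁·d₂).
Num: n₁·n₂ = 1. Den: d₁·d₂ = s^2 + 8.6*s + 18.24.
H(s) = (1)/(s^2 + 8.6*s + 18.24)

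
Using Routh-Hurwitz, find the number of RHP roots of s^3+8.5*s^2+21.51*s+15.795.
Routh array:
s^3: [1, 21.51]; s^2: [8.5, 15.795]; s^1: [19.6518]; s^0: [15.795]
First column: [1, 8.5, 19.6518, 15.795]. Sign changes = RHP roots = 0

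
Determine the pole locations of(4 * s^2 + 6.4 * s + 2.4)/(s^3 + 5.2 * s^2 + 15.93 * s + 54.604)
Set denominator = 0: s^3 + 5.2*s^2 + 15.93*s + 54.604 = (s + 4.4)(s^2 + 0.8*s + 12.41) = 0 → Poles: -0.4 + 3.5j, -0.4 - 3.5j, -4.4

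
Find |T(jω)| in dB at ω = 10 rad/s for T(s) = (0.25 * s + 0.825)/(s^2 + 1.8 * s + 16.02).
Substitute s = j*10: T(j10) = -0.00329195 - 0.0304746j.
|T(j10)| = sqrt(Re² + Im²) = 0.03065.
20*log₁₀(0.03065) = -30.27 dB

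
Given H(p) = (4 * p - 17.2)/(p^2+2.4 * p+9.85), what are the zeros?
Set numerator = 0: 4*p - 17.2 = 0 → Zeros: 4.3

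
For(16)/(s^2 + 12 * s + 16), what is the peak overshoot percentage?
Standard form: ωn²/(s²+2ζωn·s+ωn²) → ωn = 4, ζ = 1.5.
ζ ≥ 1, so the response is non-oscillatory: peak overshoot = 0%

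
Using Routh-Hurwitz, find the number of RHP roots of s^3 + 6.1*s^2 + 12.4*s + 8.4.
Routh array:
s^3: [1, 12.4]; s^2: [6.1, 8.4]; s^1: [11.023]; s^0: [8.4]
First column: [1, 6.1, 11.023, 8.4]. Sign changes = RHP roots = 0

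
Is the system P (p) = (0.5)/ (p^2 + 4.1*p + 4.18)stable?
Denominator: p^2 + 4.1*p + 4.18 = (p + 1.9)(p + 2.2). Poles: -1.9, -2.2. All Re(p)<0: Yes (stable)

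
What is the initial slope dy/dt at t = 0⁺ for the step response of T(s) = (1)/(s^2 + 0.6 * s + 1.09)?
IVT: y'(0⁺) = lim_{s→∞} s²·Y(s) = lim_{s→∞} s·T(s).
deg(num) = 0, deg(den) = 2, relative degree = 2 ≥ 2, so s·T(s) → 0. Initial slope = 0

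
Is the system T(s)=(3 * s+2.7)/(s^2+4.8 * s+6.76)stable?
Denominator: s^2 + 4.8*s + 6.76. Poles: -2.4 + 1j, -2.4 - 1j. All Re(p)<0: Yes (stable)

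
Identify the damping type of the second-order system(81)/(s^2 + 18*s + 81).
Standard form: ωn²/(s²+2ζωn·s+ωn²) gives ωn=9, ζ=1.
Critically damped (ζ = 1)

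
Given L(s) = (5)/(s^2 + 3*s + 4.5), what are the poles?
Set denominator = 0: s^2 + 3*s + 4.5 = 0 → Poles: -1.5 + 1.5j, -1.5 - 1.5j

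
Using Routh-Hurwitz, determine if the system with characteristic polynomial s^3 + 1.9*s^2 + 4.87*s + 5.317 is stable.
Routh array:
s^3: [1, 4.87]; s^2: [1.9, 5.317]; s^1: [2.07158]; s^0: [5.317]
First column: [1, 1.9, 2.07158, 5.317]. Sign changes = 0.
Yes, stable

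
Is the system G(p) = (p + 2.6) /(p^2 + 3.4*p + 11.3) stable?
Denominator: p^2 + 3.4*p + 11.3. Poles: -1.7 + 2.9j, -1.7 - 2.9j. All Re(p)<0: Yes (stable)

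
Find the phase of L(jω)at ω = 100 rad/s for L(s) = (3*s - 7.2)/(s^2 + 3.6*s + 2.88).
Substitute s = j*100: L(j100) = 0.0017985 - 0.0299439j.
∠L(j100) = atan2(Im, Re) = atan2(-0.0299439, 0.0017985) = -86.56°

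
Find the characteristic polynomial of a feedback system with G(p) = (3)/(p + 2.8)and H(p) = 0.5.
Characteristic poly = G_den * H_den + G_num * H_num = (p + 2.8) + (1.5) = p + 4.3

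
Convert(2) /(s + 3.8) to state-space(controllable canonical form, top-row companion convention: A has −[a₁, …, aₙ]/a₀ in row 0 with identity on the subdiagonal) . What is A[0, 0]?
Reachable canonical form for den = s + 3.8: top row of A = -[a₁,a₂,...,aₙ]/a₀, ones on the subdiagonal, zeros elsewhere.
A = [[-3.8]].
A[0,0] = -3.8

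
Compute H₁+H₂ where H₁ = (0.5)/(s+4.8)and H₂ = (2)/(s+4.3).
Parallel: H = H₁ + H₂ = (n₁·d₂ + n₂·d₁)/(d₁·d₂).
n₁·d₂ = 0.5*s + 2.15. n₂·d₁ = 2*s + 9.6. Sum = 2.5*s + 11.75. d₁·d₂ = s^2 + 9.1*s + 20.64.
H(s) = (2.5*s + 11.75)/(s^2 + 9.1*s + 20.64)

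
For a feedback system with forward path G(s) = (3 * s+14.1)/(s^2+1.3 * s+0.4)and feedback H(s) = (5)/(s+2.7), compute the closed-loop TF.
Closed-loop T = G/(1+GH).
Numerator: G_num * H_den = 3*s^2 + 22.2*s + 38.07.
Denominator: G_den * H_den + G_num * H_num = (s^3 + 4*s^2 + 3.91*s + 1.08) + (15*s + 70.5) = s^3 + 4*s^2 + 18.91*s + 71.58.
T(s) = (3*s^2 + 22.2*s + 38.07)/(s^3 + 4*s^2 + 18.91*s + 71.58)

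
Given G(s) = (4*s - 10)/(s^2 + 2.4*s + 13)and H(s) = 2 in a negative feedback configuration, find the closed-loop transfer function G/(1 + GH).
Closed-loop T = G/(1+GH).
Numerator: G_num * H_den = 4*s - 10.
Denominator: G_den * H_den + G_num * H_num = (s^2 + 2.4*s + 13) + (8*s - 20) = s^2 + 10.4*s - 7.
T(s) = (4*s - 10)/(s^2 + 10.4*s - 7)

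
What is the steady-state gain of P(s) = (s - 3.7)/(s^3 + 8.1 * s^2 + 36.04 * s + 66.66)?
DC gain = P(0) = num(0)/den(0) = -3.7/66.66 = -0.05551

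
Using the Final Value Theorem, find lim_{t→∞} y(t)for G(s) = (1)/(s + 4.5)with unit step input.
FVT: lim_{t→∞} y(t) = lim_{s→0} s*Y(s) where Y(s) = G(s)/s.
= lim_{s→0} G(s) = G(0) = num(0)/den(0) = 1/4.5 = 0.2222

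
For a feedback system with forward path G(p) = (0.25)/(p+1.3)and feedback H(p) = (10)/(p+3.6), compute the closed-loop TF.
Closed-loop T = G/(1+GH).
Numerator: G_num * H_den = 0.25*p + 0.9.
Denominator: G_den * H_den + G_num * H_num = (p^2 + 4.9*p + 4.68) + (2.5) = p^2 + 4.9*p + 7.18.
T(p) = (0.25*p + 0.9)/(p^2 + 4.9*p + 7.18)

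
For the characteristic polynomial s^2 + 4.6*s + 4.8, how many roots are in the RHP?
s^2 + 4.6*s + 4.8 = (s + 1.6)(s + 3). Poles: -1.6, -3. RHP poles (Re>0): 0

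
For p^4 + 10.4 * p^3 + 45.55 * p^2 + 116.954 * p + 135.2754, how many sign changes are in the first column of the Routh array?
Routh array:
p^4: [1, 45.55, 135.2754]; p^3: [10.4, 116.954]; p^2: [34.3044, 135.2754]; p^1: [75.9428]; p^0: [135.2754]
First column: [1, 10.4, 34.3044, 75.9428, 135.2754]. Sign changes = 0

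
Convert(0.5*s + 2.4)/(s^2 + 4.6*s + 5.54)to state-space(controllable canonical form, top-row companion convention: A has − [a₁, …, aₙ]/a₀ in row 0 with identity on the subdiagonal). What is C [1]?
Reachable canonical form: C = numerator coefficients (right-aligned, zero-padded to length n).
num = 0.5*s + 2.4, C = [[0.5, 2.4]].
C[1] = 2.4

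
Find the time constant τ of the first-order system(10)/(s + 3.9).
First-order system: τ = -1/pole. Pole = -3.9. τ = -1/(-3.9) = 0.2564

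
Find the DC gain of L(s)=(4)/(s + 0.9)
DC gain = L(0) = num(0)/den(0) = 4/0.9 = 4.444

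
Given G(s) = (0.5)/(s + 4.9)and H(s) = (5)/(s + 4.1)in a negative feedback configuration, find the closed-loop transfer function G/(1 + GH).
Closed-loop T = G/(1+GH).
Numerator: G_num * H_den = 0.5*s + 2.05.
Denominator: G_den * H_den + G_num * H_num = (s^2 + 9*s + 20.09) + (2.5) = s^2 + 9*s + 22.59.
T(s) = (0.5*s + 2.05)/(s^2 + 9*s + 22.59)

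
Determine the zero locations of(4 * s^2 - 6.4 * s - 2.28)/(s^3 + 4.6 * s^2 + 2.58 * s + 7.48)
Set numerator = 0: 4*s^2 - 6.4*s - 2.28 = 4*(s - 1.9)(s + 0.3) = 0 → Zeros: -0.3, 1.9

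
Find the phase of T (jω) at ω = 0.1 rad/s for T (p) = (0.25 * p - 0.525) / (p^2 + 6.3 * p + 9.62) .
Substitute p = j*0.1: T(j0.1) = -0.054227 + 0.0061564j.
∠T(j0.1) = atan2(Im, Re) = atan2(0.0061564, -0.054227) = 173.52°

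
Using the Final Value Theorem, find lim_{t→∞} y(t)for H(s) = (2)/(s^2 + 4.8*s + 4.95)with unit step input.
FVT: lim_{t→∞} y(t) = lim_{s→0} s*Y(s) where Y(s) = H(s)/s.
= lim_{s→0} H(s) = H(0) = num(0)/den(0) = 2/4.95 = 0.404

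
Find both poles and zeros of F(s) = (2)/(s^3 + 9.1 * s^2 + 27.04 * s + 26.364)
Set denominator = 0: s^3 + 9.1*s^2 + 27.04*s + 26.364 = (s + 2.6)(s + 2.6)(s + 3.9) = 0 → Poles: -2.6, -2.6, -3.9
Numerator is a nonzero constant (2) → Zeros: none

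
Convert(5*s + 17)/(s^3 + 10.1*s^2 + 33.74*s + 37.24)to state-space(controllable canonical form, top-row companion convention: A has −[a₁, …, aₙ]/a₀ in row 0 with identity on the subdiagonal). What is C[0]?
Reachable canonical form: C = numerator coefficients (right-aligned, zero-padded to length n).
num = 5*s + 17, C = [[0, 5, 17]].
C[0] = 0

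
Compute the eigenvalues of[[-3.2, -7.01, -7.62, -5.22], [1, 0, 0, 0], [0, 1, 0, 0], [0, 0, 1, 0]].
Eigenvalues solve det(λI - A) = 0.
Characteristic polynomial: λ^4 + 3.2*λ^3 + 7.01*λ^2 + 7.62*λ + 5.22 = 0.
Factor: (λ^2 + 1.2*λ + 2.61)(λ^2 + 2*λ + 2) = 0.
Roots: -0.6 + 1.5j, -0.6 - 1.5j, -1 + 1j, -1 - 1j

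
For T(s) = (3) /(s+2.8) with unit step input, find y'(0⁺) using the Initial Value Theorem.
IVT: y'(0⁺) = lim_{s→∞} s²·Y(s) = lim_{s→∞} s·T(s).
deg(num) = 0, deg(den) = 1, relative degree = 1, so s·T(s) → (leading num)/(leading den) = 3/1 = 3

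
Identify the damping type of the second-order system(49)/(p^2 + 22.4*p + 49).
Standard form: ωn²/(p²+2ζωn·p+ωn²) gives ωn=7, ζ=1.6.
Overdamped (ζ = 1.6 > 1)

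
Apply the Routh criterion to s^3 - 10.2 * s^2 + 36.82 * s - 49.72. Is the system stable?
Routh array:
s^3: [1, 36.82]; s^2: [-10.2, -49.72]; s^1: [31.9455]; s^0: [-49.72]
First column: [1, -10.2, 31.9455, -49.72]. Sign changes = 3.
No, unstable (3 RHP root(s))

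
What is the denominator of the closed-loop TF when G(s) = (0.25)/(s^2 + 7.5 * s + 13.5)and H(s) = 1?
Characteristic poly = G_den * H_den + G_num * H_num = (s^2 + 7.5*s + 13.5) + (0.25) = s^2 + 7.5*s + 13.75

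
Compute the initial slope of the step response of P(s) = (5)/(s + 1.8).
IVT: y'(0⁺) = lim_{s→∞} s²·Y(s) = lim_{s→∞} s·P(s).
deg(num) = 0, deg(den) = 1, relative degree = 1, so s·P(s) → (leading num)/(leading den) = 5/1 = 5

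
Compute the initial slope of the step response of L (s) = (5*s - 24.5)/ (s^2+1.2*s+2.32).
IVT: y'(0⁺) = lim_{s→∞} s²·Y(s) = lim_{s→∞} s·L(s).
deg(num) = 1, deg(den) = 2, relative degree = 1, so s·L(s) → (leading num)/(leading den) = 5/1 = 5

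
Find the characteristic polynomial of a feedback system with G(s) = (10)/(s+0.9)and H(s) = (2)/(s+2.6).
Characteristic poly = G_den * H_den + G_num * H_num = (s^2 + 3.5*s + 2.34) + (20) = s^2 + 3.5*s + 22.34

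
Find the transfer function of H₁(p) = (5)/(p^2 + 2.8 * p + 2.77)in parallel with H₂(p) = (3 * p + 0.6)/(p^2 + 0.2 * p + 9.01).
Parallel: H = H₁ + H₂ = (n₁·d₂ + n₂·d₁)/(d₁·d₂).
n₁·d₂ = 5*p^2 + p + 45.05. n₂·d₁ = 3*p^3 + 9*p^2 + 9.99*p + 1.662. Sum = 3*p^3 + 14*p^2 + 10.99*p + 46.712. d₁·d₂ = p^4 + 3*p^3 + 12.34*p^2 + 25.782*p + 24.9577.
H(p) = (3*p^3 + 14*p^2 + 10.99*p + 46.712)/(p^4 + 3*p^3 + 12.34*p^2 + 25.782*p + 24.9577)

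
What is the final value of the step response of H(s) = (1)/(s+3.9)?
FVT: lim_{t→∞} y(t) = lim_{s→0} s*Y(s) where Y(s) = H(s)/s.
= lim_{s→0} H(s) = H(0) = num(0)/den(0) = 1/3.9 = 0.2564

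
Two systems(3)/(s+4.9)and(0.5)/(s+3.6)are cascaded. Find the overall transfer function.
Series: H = H₁ · H₂ = (n₁·n₂)/(d₁·d₂).
Num: n₁·n₂ = 1.5. Den: d₁·d₂ = s^2 + 8.5*s + 17.64.
H(s) = (1.5)/(s^2 + 8.5*s + 17.64)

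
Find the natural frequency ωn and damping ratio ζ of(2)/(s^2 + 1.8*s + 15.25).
Underdamped: complex pole -0.9 + 3.8j. ωn = |pole| = 3.905, ζ = -Re(pole)/ωn = 0.2305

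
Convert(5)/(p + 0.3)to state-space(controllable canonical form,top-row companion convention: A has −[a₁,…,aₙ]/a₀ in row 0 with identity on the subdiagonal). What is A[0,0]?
Reachable canonical form for den = p + 0.3: top row of A = -[a₁,a₂,...,aₙ]/a₀, ones on the subdiagonal, zeros elsewhere.
A = [[-0.3]].
A[0,0] = -0.3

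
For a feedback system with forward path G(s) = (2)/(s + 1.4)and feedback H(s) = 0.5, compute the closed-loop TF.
Closed-loop T = G/(1+GH).
Numerator: G_num * H_den = 2.
Denominator: G_den * H_den + G_num * H_num = (s + 1.4) + (1) = s + 2.4.
T(s) = (2)/(s + 2.4)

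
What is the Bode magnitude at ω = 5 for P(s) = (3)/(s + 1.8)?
Substitute s = j*5: P(j5) = 0.191218 - 0.531161j.
|P(j5)| = sqrt(Re² + Im²) = 0.5645.
20*log₁₀(0.5645) = -4.97 dB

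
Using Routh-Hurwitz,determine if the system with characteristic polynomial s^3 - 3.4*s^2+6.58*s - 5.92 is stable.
Routh array:
s^3: [1, 6.58]; s^2: [-3.4, -5.92]; s^1: [4.83882]; s^0: [-5.92]
First column: [1, -3.4, 4.83882, -5.92]. Sign changes = 3.
No, unstable (3 RHP root(s))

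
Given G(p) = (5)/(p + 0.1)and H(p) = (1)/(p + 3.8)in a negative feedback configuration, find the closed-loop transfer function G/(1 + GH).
Closed-loop T = G/(1+GH).
Numerator: G_num * H_den = 5*p + 19.
Denominator: G_den * H_den + G_num * H_num = (p^2 + 3.9*p + 0.38) + (5) = p^2 + 3.9*p + 5.38.
T(p) = (5*p + 19)/(p^2 + 3.9*p + 5.38)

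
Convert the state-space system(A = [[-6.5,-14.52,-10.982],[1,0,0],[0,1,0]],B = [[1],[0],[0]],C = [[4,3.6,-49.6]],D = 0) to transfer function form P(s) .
P(s) = C(sI - A)⁻¹B + D.
Characteristic polynomial det(sI - A) = s^3 + 6.5*s^2 + 14.52*s + 10.982.
Numerator from C·adj(sI-A)·B + D·det(sI-A) = 4*s^2 + 3.6*s - 49.6.
P(s) = (4*s^2 + 3.6*s - 49.6)/(s^3 + 6.5*s^2 + 14.52*s + 10.982)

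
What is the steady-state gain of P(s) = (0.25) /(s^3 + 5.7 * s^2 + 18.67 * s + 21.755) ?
DC gain = P(0) = num(0)/den(0) = 0.25/21.755 = 0.01149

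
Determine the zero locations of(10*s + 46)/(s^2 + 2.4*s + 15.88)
Set numerator = 0: 10*s + 46 = 0 → Zeros: -4.6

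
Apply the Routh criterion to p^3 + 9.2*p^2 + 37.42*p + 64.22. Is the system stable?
Routh array:
p^3: [1, 37.42]; p^2: [9.2, 64.22]; p^1: [30.4396]; p^0: [64.22]
First column: [1, 9.2, 30.4396, 64.22]. Sign changes = 0.
Yes, stable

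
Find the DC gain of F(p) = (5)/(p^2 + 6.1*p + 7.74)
DC gain = F(0) = num(0)/den(0) = 5/7.74 = 0.646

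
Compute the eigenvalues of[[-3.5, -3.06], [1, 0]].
Eigenvalues solve det(λI - A) = 0.
Characteristic polynomial: λ^2 + 3.5*λ + 3.06 = 0.
Factor: (λ + 1.8)(λ + 1.7) = 0.
Roots: -1.7, -1.8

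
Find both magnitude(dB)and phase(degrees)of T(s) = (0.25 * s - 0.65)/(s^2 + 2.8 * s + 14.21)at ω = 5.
Substitute s = j*5: T(j5) = 0.0784623 - 0.0140434j.
|T| = 20*log₁₀(sqrt(Re²+Im²)) = -21.97 dB.
∠T = atan2(Im, Re) = -10.15°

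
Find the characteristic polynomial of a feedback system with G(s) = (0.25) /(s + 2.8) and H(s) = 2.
Characteristic poly = G_den * H_den + G_num * H_num = (s + 2.8) + (0.5) = s + 3.3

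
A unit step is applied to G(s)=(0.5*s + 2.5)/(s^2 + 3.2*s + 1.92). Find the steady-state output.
FVT: lim_{t→∞} y(t) = lim_{s→0} s*Y(s) where Y(s) = G(s)/s.
= lim_{s→0} G(s) = G(0) = num(0)/den(0) = 2.5/1.92 = 1.302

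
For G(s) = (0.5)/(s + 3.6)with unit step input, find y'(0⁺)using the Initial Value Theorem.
IVT: y'(0⁺) = lim_{s→∞} s²·Y(s) = lim_{s→∞} s·G(s).
deg(num) = 0, deg(den) = 1, relative degree = 1, so s·G(s) → (leading num)/(leading den) = 0.5/1 = 0.5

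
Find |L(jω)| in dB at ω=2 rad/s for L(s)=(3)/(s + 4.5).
Substitute s = j*2: L(j2) = 0.556701 - 0.247423j.
|L(j2)| = sqrt(Re² + Im²) = 0.6092.
20*log₁₀(0.6092) = -4.30 dB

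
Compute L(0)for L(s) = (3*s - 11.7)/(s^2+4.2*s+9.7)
DC gain = L(0) = num(0)/den(0) = -11.7/9.7 = -1.206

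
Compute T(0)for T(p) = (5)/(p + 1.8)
DC gain = T(0) = num(0)/den(0) = 5/1.8 = 2.778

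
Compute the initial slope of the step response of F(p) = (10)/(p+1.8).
IVT: y'(0⁺) = lim_{p→∞} p²·Y(p) = lim_{p→∞} p·F(p).
deg(num) = 0, deg(den) = 1, relative degree = 1, so p·F(p) → (leading num)/(leading den) = 10/1 = 10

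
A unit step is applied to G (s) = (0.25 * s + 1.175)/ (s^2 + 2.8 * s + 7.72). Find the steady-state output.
FVT: lim_{t→∞} y(t) = lim_{s→0} s*Y(s) where Y(s) = G(s)/s.
= lim_{s→0} G(s) = G(0) = num(0)/den(0) = 1.175/7.72 = 0.1522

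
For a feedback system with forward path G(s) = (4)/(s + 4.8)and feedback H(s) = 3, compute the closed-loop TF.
Closed-loop T = G/(1+GH).
Numerator: G_num * H_den = 4.
Denominator: G_den * H_den + G_num * H_num = (s + 4.8) + (12) = s + 16.8.
T(s) = (4)/(s + 16.8)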